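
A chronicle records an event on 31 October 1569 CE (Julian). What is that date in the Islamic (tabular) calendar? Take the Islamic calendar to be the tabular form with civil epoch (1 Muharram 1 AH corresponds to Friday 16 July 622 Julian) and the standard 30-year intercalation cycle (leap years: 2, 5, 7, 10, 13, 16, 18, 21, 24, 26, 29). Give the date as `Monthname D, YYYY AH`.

Both dates share Julian Day Number 2294439; in the tabular Islamic calendar that is 20 Jumada al-Awwal 977 AH.

Jumada al-Awwal 20, 977 AH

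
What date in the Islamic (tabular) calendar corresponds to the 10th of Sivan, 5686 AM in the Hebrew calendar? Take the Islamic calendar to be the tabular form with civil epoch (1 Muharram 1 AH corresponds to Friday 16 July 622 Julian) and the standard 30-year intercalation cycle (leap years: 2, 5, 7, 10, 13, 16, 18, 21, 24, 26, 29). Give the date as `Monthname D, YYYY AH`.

The source date corresponds to 23 May 1926 in the Gregorian calendar (JDN 2424659).
That day falls on 11 Dhu al-Qa'dah 1344 AH in the tabular Islamic calendar.

Dhu al-Qa'dah 11, 1344 AH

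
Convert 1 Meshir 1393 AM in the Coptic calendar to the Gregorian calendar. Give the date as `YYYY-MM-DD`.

Julian Day Number of the source date = 2333608.
Converting JDN 2333608 to the Gregorian calendar gives 5 February 1677 CE.

1677-02-05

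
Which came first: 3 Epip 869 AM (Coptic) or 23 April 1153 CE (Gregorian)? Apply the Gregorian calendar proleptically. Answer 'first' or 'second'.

The two dates have Julian Day Numbers 2142369 and 2142297 respectively.
Since 2142297 < 2142369, the second date comes first.

second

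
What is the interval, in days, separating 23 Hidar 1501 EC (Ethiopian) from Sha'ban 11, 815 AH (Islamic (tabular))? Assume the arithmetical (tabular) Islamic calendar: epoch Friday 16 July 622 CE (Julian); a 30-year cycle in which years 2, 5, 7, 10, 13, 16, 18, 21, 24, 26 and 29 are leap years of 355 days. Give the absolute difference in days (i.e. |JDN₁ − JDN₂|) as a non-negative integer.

35067

First date → JDN 2272178; second date → JDN 2237111.
The interval is |2272178 − 2237111| = 35067 days.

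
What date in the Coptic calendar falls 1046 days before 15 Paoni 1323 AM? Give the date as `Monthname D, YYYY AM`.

The starting date is JDN 2308174; 2308174 − 1046 = 2307128.
JDN 2307128 corresponds to Mesori 4, 1320 AM.

Mesori 4, 1320 AM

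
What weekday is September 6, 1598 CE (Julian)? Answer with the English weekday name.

Wednesday

Equivalently 16 September 1598 Gregorian, JDN 2304976.
JDN 2304976 mod 7 = 2, and JDN 0 was a Monday, so this is a Wednesday.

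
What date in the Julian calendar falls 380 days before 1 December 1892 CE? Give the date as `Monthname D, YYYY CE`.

The starting date is JDN 2412446; 2412446 − 380 = 2412066.
JDN 2412066 corresponds to November 17, 1891 CE.

November 17, 1891 CE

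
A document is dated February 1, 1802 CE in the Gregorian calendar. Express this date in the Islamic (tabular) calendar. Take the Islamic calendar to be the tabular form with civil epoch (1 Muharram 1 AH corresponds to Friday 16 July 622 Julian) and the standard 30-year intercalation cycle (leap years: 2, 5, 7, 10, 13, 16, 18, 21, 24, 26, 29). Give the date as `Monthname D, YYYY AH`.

Ramadan 28, 1216 AH

Julian Day Number of the source date = 2379258.
Converting JDN 2379258 to the tabular Islamic calendar gives 28 Ramadan 1216 AH.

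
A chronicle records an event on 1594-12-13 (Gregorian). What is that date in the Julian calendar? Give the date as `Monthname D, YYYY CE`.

At this point the Julian calendar is 10 days behind the Gregorian.
13 December 1594 Gregorian − 10 days → 3 December 1594 Julian.

December 3, 1594 CE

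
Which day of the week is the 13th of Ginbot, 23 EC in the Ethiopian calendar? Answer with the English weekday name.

Tuesday

Equivalently 6 May 31 Gregorian, JDN 1732508.
Since JDN mod 7 = 1 (0 = Monday), the day is Tuesday.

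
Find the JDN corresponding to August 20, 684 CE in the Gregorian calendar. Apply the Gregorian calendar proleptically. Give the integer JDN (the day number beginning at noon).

JDN 2400001 is 17 November 1858 CE (Gregorian), MJD 0; the target day is −428883 days from there, so JDN = 1971118.

1971118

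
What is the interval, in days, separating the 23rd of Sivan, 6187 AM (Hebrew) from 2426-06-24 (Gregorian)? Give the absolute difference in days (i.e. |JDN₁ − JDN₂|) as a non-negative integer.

JDN of the first date = 2607673.
JDN of the second date = 2607313.
|2607313 − 2607673| = 360.

360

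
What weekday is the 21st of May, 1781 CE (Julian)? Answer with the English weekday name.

Equivalently 1 June 1781 Gregorian, JDN 2371709.
2371709 ≡ 4 (mod 7); counting from Monday = 0 gives Friday.

Friday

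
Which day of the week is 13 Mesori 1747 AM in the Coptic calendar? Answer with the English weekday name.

In the Gregorian calendar this is 19 August 2031 (JDN 2463098).
Since JDN mod 7 = 1 (0 = Monday), the day is Tuesday.

Tuesday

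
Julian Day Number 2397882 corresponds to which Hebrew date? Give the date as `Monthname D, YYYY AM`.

JDN 2397882 is 28 January 1853 in the Gregorian calendar.
In the Hebrew calendar that day is Shevat 19, 5613 AM.

Shevat 19, 5613 AM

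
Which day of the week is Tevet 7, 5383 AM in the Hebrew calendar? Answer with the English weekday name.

Saturday

In the Gregorian calendar this is 10 December 1622 (JDN 2313827).
2313827 ≡ 5 (mod 7); counting from Monday = 0 gives Saturday.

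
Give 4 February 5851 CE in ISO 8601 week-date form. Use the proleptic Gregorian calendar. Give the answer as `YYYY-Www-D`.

5851-W06-2

The weekday is Tuesday (ISO weekday 2).
That Tuesday belongs to ISO week 6 of ISO year 5851.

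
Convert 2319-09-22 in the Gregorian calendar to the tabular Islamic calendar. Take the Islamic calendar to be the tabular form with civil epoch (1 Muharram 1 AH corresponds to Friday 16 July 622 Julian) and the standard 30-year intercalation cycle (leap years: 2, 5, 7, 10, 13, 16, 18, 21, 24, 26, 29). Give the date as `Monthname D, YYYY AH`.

Both dates share Julian Day Number 2568321; in the tabular Islamic calendar that is 6 Rabi' al-Thani 1750 AH.

Rabi' al-Thani 6, 1750 AH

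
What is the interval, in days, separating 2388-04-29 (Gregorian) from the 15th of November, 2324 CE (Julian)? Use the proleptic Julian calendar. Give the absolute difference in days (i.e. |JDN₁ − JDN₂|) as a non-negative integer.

23160

JDN of the first date = 2593378.
JDN of the second date = 2570218.
|2570218 − 2593378| = 23160.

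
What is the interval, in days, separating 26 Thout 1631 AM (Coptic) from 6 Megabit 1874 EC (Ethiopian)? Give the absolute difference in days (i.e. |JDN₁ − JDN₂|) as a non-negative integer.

11893

First date → JDN 2420412; second date → JDN 2408519.
The interval is |2420412 − 2408519| = 11893 days.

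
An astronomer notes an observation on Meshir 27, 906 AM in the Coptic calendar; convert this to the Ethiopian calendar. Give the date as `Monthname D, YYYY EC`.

Yekatit 27, 1182 EC

Both dates share Julian Day Number 2155757; in the Ethiopian calendar that is 27 Yekatit 1182 EC.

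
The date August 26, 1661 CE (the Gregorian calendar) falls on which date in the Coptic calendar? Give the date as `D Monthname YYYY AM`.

23 Mesori 1377 AM

Both dates share Julian Day Number 2327966; in the Coptic calendar that is 23 Mesori 1377 AM.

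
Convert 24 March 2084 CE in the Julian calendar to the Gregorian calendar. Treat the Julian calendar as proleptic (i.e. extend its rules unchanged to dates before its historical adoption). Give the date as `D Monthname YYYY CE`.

6 April 2084 CE

For dates in this range the Gregorian date is 13 days ahead of the Julian.
24 March 2084 Julian + 13 days → 6 April 2084 Gregorian.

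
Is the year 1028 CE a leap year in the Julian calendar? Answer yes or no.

yes

1028 mod 4 = 0, so it is a leap year in the Julian calendar.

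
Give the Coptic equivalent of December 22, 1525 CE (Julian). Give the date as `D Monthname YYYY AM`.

The source date corresponds to 1 January 1526 in the proleptic Gregorian calendar (JDN 2278420).
That day falls on 26 Koiak 1242 AM in the Coptic calendar.

26 Koiak 1242 AM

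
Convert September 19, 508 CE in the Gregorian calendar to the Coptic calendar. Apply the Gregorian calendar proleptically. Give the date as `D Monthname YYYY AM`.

Julian Day Number of the source date = 1906865.
Converting JDN 1906865 to the Coptic calendar gives 20 Thout 225 AM.

20 Thout 225 AM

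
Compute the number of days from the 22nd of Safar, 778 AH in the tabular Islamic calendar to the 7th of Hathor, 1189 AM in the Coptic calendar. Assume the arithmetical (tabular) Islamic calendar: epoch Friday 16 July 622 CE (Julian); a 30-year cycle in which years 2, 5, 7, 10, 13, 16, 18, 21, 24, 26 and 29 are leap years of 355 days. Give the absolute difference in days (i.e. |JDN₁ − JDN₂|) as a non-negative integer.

JDN of the first date = 2223834.
JDN of the second date = 2259013.
|2259013 − 2223834| = 35179.

35179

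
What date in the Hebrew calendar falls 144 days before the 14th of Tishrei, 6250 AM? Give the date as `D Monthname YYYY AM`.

17 Iyar 6249 AM

The starting date is JDN 2630431; 2630431 − 144 = 2630287.
JDN 2630287 corresponds to 17 Iyar 6249 AM.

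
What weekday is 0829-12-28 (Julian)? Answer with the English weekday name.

Equivalently 1 January 830 Gregorian, JDN 2024212.
2024212 ≡ 1 (mod 7); counting from Monday = 0 gives Tuesday.

Tuesday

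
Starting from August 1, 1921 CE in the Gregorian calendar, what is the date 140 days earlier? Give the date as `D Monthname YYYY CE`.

14 March 1921 CE

Counting 140 days back from JDN 2422903 reaches JDN 2422763, which is 14 March 1921 CE.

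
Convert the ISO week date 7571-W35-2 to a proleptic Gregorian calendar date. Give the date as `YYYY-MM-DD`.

7571-08-31

ISO week 1 of 7571 is the week containing the first Thursday of 7571.
Week 35, day 2 (Tuesday) lands on 7571-08-31.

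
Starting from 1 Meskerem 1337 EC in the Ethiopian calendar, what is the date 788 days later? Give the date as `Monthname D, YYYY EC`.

Tikimt 29, 1339 EC

Counting 788 days forward from JDN 2212195 reaches JDN 2212983, which is Tikimt 29, 1339 EC.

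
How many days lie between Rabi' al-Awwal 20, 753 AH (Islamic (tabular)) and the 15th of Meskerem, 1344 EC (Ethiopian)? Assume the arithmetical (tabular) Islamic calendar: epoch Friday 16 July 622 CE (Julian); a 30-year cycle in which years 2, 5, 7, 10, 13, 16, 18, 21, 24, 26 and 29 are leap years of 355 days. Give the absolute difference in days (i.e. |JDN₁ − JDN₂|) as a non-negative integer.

JDN of the first date = 2215002.
JDN of the second date = 2214766.
|2214766 − 2215002| = 236.

236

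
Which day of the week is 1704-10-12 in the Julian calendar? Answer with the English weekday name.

Thursday

Equivalently 23 October 1704 Gregorian, JDN 2343729.
2343729 ≡ 3 (mod 7); counting from Monday = 0 gives Thursday.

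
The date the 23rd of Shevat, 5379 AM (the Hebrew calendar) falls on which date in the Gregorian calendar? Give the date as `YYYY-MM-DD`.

Julian Day Number of the source date = 2312425.
Converting JDN 2312425 to the Gregorian calendar gives 7 February 1619 CE.

1619-02-07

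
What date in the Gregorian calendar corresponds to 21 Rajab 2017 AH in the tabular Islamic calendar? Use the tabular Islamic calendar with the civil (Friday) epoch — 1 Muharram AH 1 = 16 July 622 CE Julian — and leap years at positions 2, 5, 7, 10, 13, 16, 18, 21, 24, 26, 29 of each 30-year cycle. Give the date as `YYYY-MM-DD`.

Julian Day Number of the source date = 2663040.
Converting JDN 2663040 to the Gregorian calendar gives 20 January 2579 CE.

2579-01-20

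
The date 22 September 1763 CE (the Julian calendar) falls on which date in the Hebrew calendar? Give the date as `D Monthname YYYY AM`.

Both dates share Julian Day Number 2365258; in the Hebrew calendar that is 26 Tishrei 5524 AM.

26 Tishrei 5524 AM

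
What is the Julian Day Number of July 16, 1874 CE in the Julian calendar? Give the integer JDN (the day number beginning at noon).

In the Gregorian calendar the same day is 28 July 1874.
JDN 2299161 is 15 October 1582 CE (Gregorian); the target day is +106572 days from there, so JDN = 2405733.

2405733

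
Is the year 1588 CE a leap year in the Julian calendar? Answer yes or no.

1588 mod 4 = 0, so it is a leap year in the Julian calendar.

yes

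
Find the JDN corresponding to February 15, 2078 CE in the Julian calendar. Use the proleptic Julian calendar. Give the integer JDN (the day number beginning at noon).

Equivalently 28 February 2078 (Gregorian).
JDN 2451545 is 1 January 2000 CE (Gregorian); the target day is +28548 days from there, so JDN = 2480093.

2480093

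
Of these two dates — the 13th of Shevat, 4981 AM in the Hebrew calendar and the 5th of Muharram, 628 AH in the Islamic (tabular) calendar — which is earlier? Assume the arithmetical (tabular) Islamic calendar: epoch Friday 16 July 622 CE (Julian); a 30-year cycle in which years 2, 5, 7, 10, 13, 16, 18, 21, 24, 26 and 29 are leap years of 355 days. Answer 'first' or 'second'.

first

First date → JDN 2167035; second date → JDN 2170632.
JDN 2167035 < JDN 2170632, so the first date is earlier.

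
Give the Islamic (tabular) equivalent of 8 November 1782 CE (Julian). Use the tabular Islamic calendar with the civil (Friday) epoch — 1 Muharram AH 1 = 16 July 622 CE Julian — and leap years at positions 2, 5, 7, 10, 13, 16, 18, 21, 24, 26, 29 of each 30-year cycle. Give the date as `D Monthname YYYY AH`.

The source date corresponds to 19 November 1782 in the Gregorian calendar (JDN 2372245).
That day falls on 13 Dhu al-Hijjah 1196 AH in the tabular Islamic calendar.

13 Dhu al-Hijjah 1196 AH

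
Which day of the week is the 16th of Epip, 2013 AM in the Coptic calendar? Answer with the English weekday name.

In the Gregorian calendar this is 25 July 2297 (JDN 2560228).
2560228 ≡ 6 (mod 7); counting from Monday = 0 gives Sunday.

Sunday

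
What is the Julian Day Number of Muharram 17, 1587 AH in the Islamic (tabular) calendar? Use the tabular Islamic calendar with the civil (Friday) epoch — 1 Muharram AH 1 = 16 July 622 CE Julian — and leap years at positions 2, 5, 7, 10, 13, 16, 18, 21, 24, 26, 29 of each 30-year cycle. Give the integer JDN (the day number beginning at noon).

2510482

In the Gregorian calendar the same day is 13 May 2161.
JDN 2451545 is 1 January 2000 CE (Gregorian); the target day is +58937 days from there, so JDN = 2510482.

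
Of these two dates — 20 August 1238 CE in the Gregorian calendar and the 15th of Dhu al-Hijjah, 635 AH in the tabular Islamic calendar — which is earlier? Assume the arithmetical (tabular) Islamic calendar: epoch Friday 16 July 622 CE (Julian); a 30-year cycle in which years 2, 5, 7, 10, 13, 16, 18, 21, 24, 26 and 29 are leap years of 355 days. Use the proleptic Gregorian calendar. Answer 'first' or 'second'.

First date → JDN 2173462; second date → JDN 2173447.
JDN 2173447 < JDN 2173462, so the second date is earlier.

second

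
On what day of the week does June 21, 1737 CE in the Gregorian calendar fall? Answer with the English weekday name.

Since JDN mod 7 = 4 (0 = Monday), the day is Friday.

Friday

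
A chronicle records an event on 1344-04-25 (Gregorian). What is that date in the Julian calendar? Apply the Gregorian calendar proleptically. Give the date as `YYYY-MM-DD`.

1344-04-17

The Julian–Gregorian offset here is 8 days (Julian trailing).
25 April 1344 Gregorian − 8 days → 17 April 1344 Julian.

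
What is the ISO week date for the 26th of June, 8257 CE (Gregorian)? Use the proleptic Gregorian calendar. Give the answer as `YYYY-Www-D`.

8257-W26-5

The weekday is Friday (ISO weekday 5).
That Friday belongs to ISO week 26 of ISO year 8257.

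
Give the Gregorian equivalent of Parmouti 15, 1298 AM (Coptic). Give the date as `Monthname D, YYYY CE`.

Julian Day Number of the source date = 2298983.
Converting JDN 2298983 to the Gregorian calendar gives 20 April 1582 CE.

April 20, 1582 CE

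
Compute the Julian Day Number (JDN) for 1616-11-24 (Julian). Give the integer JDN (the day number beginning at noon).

Equivalently 4 December 1616 (Gregorian).
JDN 2451545 is 1 January 2000 CE (Gregorian); the target day is −139915 days from there, so JDN = 2311630.

2311630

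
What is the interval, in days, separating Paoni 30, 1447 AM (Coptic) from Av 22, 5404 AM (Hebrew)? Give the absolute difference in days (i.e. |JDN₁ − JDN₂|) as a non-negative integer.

JDN of the first date = 2353480.
JDN of the second date = 2321755.
|2321755 − 2353480| = 31725.

31725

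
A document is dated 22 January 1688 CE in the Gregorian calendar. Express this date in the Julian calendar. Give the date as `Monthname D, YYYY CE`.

January 12, 1688 CE

For dates in this range the Gregorian date is 10 days ahead of the Julian.
22 January 1688 Gregorian − 10 days → 12 January 1688 Julian.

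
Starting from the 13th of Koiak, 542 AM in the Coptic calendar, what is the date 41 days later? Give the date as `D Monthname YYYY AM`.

JDN of the 13th of Koiak, 542 AM = 2022732.
2022732 + 41 = 2022773.
JDN 2022773 in the Coptic calendar is 24 Tobi 542 AM.

24 Tobi 542 AM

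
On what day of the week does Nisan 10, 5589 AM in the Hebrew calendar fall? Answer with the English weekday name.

Monday

In the Gregorian calendar this is 13 April 1829 (JDN 2389191).
2389191 ≡ 0 (mod 7); counting from Monday = 0 gives Monday.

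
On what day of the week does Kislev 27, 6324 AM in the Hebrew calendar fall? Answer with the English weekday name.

Wednesday

Equivalently 14 December 2563 Gregorian, JDN 2657524.
JDN 2657524 mod 7 = 2, and JDN 0 was a Monday, so this is a Wednesday.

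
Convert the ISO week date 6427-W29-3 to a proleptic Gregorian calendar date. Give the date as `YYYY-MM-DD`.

6427-07-21

ISO week 1 of 6427 is the week containing the first Thursday of 6427.
Week 29, day 3 (Wednesday) lands on 6427-07-21.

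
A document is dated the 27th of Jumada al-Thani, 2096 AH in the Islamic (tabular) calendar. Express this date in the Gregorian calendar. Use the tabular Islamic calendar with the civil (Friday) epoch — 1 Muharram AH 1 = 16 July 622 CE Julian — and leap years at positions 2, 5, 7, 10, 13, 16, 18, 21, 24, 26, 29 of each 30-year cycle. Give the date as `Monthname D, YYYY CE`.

August 22, 2655 CE

Both dates share Julian Day Number 2691012; in the Gregorian calendar that is 22 August 2655 CE.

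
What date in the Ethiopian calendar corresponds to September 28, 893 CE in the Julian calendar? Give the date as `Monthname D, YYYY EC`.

Tikimt 1, 886 EC

Julian Day Number of the source date = 2047497.
Converting JDN 2047497 to the Ethiopian calendar gives 1 Tikimt 886 EC.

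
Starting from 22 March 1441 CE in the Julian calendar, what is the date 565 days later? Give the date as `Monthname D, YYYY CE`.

October 8, 1442 CE

JDN of 22 March 1441 CE = 2247464.
2247464 + 565 = 2248029.
JDN 2248029 in the Julian calendar is October 8, 1442 CE.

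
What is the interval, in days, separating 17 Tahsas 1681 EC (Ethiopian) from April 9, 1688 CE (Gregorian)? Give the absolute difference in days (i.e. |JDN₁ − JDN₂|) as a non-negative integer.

JDN of the first date = 2337947.
JDN of the second date = 2337689.
|2337689 − 2337947| = 258.

258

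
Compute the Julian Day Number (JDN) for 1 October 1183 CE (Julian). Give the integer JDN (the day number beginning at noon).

2153422

Equivalently 8 October 1183 (proleptic Gregorian).
JDN 2400001 is 17 November 1858 CE (Gregorian), MJD 0; the target day is −246579 days from there, so JDN = 2153422.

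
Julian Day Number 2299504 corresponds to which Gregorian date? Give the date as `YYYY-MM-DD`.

Counting from JDN 2299161 = 15 Oct 1582 gives an offset of 343 days.

1583-09-23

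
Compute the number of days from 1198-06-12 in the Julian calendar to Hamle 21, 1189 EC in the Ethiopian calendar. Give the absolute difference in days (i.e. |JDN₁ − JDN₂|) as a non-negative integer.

JDN of the first date = 2158790.
JDN of the second date = 2158458.
|2158458 − 2158790| = 332.

332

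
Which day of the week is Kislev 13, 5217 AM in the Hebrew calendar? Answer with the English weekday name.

This is JDN 2253176 (19 November 1456 Gregorian).
Since JDN mod 7 = 2 (0 = Monday), the day is Wednesday.

Wednesday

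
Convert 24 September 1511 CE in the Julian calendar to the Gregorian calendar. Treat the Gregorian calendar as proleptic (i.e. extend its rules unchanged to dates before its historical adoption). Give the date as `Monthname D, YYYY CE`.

At this point the Julian calendar is 10 days behind the Gregorian.
24 September 1511 Julian + 10 days → 4 October 1511 Gregorian.

October 4, 1511 CE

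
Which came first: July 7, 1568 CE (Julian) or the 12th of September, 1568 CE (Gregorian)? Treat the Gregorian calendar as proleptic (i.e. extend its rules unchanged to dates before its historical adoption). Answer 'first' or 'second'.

first

Converting both to JDN: 2293958 vs 2294015; the smaller is the first.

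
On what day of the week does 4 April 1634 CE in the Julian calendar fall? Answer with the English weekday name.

Equivalently 14 April 1634 Gregorian, JDN 2317970.
Since JDN mod 7 = 4 (0 = Monday), the day is Friday.

Friday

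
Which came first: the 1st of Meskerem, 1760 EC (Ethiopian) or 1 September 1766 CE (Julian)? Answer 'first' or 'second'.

First date → JDN 2366696; second date → JDN 2366333.
JDN 2366333 < JDN 2366696, so the second date is earlier.

second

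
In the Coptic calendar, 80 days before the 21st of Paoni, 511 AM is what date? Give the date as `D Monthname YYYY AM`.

1 Parmouti 511 AM

JDN of the 21st of Paoni, 511 AM = 2011597.
2011597 − 80 = 2011517.
JDN 2011517 in the Coptic calendar is 1 Parmouti 511 AM.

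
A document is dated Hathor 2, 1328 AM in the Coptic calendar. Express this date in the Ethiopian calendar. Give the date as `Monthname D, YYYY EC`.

Julian Day Number of the source date = 2309778.
Converting JDN 2309778 to the Ethiopian calendar gives 2 Hidar 1604 EC.

Hidar 2, 1604 EC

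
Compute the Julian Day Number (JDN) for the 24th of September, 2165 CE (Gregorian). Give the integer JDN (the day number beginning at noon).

2512077

JDN 2451545 is 1 January 2000 CE (Gregorian); the target day is +60532 days from there, so JDN = 2512077.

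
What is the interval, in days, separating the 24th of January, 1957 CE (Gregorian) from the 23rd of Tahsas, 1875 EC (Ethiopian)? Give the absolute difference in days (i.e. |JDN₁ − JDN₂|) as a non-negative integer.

27052

JDN of the first date = 2435863.
JDN of the second date = 2408811.
|2408811 − 2435863| = 27052.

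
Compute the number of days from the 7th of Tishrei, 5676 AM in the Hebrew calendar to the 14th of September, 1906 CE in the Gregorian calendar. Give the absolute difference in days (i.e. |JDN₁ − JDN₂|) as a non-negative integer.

3288

JDN of the first date = 2420756.
JDN of the second date = 2417468.
|2417468 − 2420756| = 3288.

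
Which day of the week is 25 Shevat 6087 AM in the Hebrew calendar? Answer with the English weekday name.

Thursday

This is JDN 2571026 (17 February 2327 Gregorian).
Since JDN mod 7 = 3 (0 = Monday), the day is Thursday.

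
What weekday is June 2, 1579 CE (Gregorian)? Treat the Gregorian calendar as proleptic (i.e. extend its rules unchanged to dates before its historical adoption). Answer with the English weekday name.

Saturday

Since JDN mod 7 = 5 (0 = Monday), the day is Saturday.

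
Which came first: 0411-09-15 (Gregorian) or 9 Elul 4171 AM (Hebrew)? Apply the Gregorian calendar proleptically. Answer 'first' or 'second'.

second

First date → JDN 1871432; second date → JDN 1871401.
JDN 1871401 < JDN 1871432, so the second date is earlier.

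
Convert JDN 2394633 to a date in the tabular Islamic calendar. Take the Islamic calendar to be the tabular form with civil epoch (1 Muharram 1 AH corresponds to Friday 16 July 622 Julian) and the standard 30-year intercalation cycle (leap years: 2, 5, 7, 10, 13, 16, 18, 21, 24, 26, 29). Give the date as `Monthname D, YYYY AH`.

Safar 16, 1260 AH

JDN 2394633 is 7 March 1844 in the Gregorian calendar.
In the tabular Islamic calendar that day is Safar 16, 1260 AH.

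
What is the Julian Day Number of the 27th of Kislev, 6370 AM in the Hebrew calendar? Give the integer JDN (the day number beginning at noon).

In the Gregorian calendar the same day is 15 December 2609.
JDN 2299161 is 15 October 1582 CE (Gregorian); the target day is +375165 days from there, so JDN = 2674326.

2674326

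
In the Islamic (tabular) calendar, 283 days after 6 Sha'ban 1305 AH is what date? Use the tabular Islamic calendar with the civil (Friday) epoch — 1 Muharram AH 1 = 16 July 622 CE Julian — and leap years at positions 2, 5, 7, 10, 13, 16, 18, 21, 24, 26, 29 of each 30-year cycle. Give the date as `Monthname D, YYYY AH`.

Jumada al-Awwal 24, 1306 AH

The starting date is JDN 2410746; 2410746 + 283 = 2411029.
JDN 2411029 corresponds to Jumada al-Awwal 24, 1306 AH.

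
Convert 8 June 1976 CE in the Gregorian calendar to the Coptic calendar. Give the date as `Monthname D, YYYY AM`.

Julian Day Number of the source date = 2442938.
Converting JDN 2442938 to the Coptic calendar gives 1 Paoni 1692 AM.

Paoni 1, 1692 AM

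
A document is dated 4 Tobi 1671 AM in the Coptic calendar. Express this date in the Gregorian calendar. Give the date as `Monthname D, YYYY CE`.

January 12, 1955 CE

Both dates share Julian Day Number 2435120; in the Gregorian calendar that is 12 January 1955 CE.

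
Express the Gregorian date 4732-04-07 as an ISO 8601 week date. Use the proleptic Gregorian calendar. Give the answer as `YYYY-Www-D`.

4732-W14-4

The weekday is Thursday (ISO weekday 4).
That Thursday belongs to ISO week 14 of ISO year 4732.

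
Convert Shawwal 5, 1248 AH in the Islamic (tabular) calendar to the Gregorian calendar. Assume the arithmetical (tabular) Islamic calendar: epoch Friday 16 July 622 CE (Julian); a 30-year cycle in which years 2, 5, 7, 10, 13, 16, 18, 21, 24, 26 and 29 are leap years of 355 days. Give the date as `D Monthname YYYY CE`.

25 February 1833 CE

Both dates share Julian Day Number 2390605; in the Gregorian calendar that is 25 February 1833 CE.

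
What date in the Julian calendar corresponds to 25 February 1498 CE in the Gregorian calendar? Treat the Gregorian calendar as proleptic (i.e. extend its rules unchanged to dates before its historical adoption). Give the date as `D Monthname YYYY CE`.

The Julian–Gregorian offset here is 9 days (Julian trailing).
25 February 1498 Gregorian − 9 days → 16 February 1498 Julian.

16 February 1498 CE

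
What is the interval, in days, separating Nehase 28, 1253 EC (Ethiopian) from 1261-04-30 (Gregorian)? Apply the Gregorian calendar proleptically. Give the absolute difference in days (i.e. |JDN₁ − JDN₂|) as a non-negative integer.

First date → JDN 2181871; second date → JDN 2181751.
The interval is |2181871 − 2181751| = 120 days.

120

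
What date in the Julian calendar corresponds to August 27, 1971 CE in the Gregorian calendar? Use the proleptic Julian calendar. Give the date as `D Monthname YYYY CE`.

The Julian–Gregorian offset here is 13 days (Julian trailing).
27 August 1971 Gregorian − 13 days → 14 August 1971 Julian.

14 August 1971 CE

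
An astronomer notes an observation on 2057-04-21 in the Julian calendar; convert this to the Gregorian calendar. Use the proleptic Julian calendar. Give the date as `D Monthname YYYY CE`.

4 May 2057 CE

At this point the Julian calendar is 13 days behind the Gregorian.
21 April 2057 Julian + 13 days → 4 May 2057 Gregorian.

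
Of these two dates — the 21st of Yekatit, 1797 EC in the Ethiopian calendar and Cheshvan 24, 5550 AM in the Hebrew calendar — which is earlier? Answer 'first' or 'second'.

First date → JDN 2380380; second date → JDN 2374796.
JDN 2374796 < JDN 2380380, so the second date is earlier.

second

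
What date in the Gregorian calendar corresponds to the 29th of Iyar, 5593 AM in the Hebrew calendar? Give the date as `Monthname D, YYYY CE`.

Julian Day Number of the source date = 2390687.
Converting JDN 2390687 to the Gregorian calendar gives 18 May 1833 CE.

May 18, 1833 CE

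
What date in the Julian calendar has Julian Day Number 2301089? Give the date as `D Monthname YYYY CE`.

15 January 1588 CE

The Gregorian equivalent of JDN 2301089 is 25 January 1588.
In the Julian calendar that day is 15 January 1588 CE.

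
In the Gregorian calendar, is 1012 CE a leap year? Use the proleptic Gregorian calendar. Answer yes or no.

1012 is divisible by 4 and not by 100, so it is a leap year.

yes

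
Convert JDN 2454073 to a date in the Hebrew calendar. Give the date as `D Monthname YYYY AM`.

12 Kislev 5767 AM

JDN 2454073 is 3 December 2006 in the Gregorian calendar.
In the Hebrew calendar that day is 12 Kislev 5767 AM.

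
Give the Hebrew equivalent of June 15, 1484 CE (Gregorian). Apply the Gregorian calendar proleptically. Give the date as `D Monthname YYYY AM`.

Julian Day Number of the source date = 2263246.
Converting JDN 2263246 to the Hebrew calendar gives 13 Sivan 5244 AM.

13 Sivan 5244 AM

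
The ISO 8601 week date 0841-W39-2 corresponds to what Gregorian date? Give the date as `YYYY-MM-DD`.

0841-09-24

ISO week 1 of 841 is the week containing the first Thursday of 841.
Week 39, day 2 (Tuesday) lands on 0841-09-24.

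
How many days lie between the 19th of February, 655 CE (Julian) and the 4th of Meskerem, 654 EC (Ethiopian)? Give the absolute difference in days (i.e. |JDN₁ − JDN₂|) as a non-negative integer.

First date → JDN 1960346; second date → JDN 1962732.
The interval is |1960346 − 1962732| = 2386 days.

2386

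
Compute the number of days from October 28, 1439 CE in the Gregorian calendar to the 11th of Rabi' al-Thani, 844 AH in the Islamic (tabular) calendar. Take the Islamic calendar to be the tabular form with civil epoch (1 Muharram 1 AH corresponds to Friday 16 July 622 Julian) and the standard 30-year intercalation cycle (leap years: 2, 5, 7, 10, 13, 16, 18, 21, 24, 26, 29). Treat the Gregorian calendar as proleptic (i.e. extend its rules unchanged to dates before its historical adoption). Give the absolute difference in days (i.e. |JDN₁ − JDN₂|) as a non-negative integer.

First date → JDN 2246944; second date → JDN 2247270.
The interval is |2246944 − 2247270| = 326 days.

326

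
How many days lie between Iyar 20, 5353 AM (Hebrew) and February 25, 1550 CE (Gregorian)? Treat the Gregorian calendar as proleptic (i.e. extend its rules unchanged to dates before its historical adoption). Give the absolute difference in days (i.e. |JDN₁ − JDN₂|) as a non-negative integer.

15792

JDN of the first date = 2303033.
JDN of the second date = 2287241.
|2287241 − 2303033| = 15792.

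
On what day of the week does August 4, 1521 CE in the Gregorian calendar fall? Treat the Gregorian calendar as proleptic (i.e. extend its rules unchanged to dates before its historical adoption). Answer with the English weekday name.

Since JDN mod 7 = 3 (0 = Monday), the day is Thursday.

Thursday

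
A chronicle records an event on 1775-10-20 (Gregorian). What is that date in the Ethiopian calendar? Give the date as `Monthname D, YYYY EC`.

Tikimt 11, 1768 EC

Both dates share Julian Day Number 2369658; in the Ethiopian calendar that is 11 Tikimt 1768 EC.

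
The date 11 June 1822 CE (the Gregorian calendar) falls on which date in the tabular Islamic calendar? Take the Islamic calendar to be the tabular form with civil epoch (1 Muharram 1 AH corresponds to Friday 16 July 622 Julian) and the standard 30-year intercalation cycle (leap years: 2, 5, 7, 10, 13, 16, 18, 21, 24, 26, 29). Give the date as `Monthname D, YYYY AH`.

Julian Day Number of the source date = 2386693.
Converting JDN 2386693 to the tabular Islamic calendar gives 21 Ramadan 1237 AH.

Ramadan 21, 1237 AH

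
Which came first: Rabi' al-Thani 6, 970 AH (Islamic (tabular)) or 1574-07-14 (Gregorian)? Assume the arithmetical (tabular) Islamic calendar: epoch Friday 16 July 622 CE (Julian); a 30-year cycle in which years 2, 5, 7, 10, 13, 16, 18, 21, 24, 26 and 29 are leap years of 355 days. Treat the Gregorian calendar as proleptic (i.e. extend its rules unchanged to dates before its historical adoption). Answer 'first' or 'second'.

first

First date → JDN 2291915; second date → JDN 2296146.
JDN 2291915 < JDN 2296146, so the first date is earlier.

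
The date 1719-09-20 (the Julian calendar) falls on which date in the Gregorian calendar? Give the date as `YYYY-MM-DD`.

1719-10-01

For dates in this range the Gregorian date is 11 days ahead of the Julian.
20 September 1719 Julian + 11 days → 1 October 1719 Gregorian.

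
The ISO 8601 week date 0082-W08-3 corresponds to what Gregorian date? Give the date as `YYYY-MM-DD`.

0082-02-18

ISO week 1 of 82 is the week containing the first Thursday of 82.
Week 8, day 3 (Wednesday) lands on 0082-02-18.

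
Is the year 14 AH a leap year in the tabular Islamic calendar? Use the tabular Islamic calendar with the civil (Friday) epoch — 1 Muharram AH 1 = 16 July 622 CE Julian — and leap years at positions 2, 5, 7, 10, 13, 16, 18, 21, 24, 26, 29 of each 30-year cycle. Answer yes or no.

Year 14 AH is year 14 of its 30-year cycle; leap positions are 2, 5, 7, 10, 13, 16, 18, 21, 24, 26, 29, so it is a common year (354 days).

no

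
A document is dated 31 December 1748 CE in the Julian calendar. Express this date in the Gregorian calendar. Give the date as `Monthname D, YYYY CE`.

For dates in this range the Gregorian date is 11 days ahead of the Julian.
31 December 1748 Julian + 11 days → 11 January 1749 Gregorian.

January 11, 1749 CE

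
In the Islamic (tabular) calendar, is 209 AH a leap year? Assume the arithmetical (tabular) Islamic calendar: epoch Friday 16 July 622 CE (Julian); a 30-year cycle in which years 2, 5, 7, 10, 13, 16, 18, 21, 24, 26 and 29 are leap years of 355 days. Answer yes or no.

yes

Year 209 AH is year 29 of its 30-year cycle; leap positions are 2, 5, 7, 10, 13, 16, 18, 21, 24, 26, 29, so it is a leap year (355 days).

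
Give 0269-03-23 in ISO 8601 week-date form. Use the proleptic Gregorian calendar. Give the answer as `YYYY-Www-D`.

0269-W12-2

The weekday is Tuesday (ISO weekday 2).
That Tuesday belongs to ISO week 12 of ISO year 269.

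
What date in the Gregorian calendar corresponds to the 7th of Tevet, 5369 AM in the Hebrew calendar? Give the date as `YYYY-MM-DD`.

1608-12-14

Julian Day Number of the source date = 2308718.
Converting JDN 2308718 to the Gregorian calendar gives 14 December 1608 CE.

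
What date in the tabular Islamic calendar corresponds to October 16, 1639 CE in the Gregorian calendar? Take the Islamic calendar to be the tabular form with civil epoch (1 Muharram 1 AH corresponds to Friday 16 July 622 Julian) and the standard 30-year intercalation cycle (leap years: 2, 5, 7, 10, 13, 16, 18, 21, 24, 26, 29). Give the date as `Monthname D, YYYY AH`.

Jumada al-Thani 18, 1049 AH

Both dates share Julian Day Number 2319981; in the tabular Islamic calendar that is 18 Jumada al-Thani 1049 AH.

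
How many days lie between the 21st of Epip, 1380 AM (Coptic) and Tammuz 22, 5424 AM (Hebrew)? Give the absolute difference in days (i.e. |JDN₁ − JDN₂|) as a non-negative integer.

10

JDN of the first date = 2329030.
JDN of the second date = 2329020.
|2329020 − 2329030| = 10.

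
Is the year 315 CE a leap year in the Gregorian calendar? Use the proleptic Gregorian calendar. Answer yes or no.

no

315 is not divisible by 4, so it is a common year.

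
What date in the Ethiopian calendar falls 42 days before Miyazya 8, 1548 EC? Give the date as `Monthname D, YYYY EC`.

Yekatit 26, 1548 EC

Counting 42 days back from JDN 2289480 reaches JDN 2289438, which is Yekatit 26, 1548 EC.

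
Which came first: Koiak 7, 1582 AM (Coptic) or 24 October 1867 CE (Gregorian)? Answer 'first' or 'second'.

first

Converting both to JDN: 2402586 vs 2403264; the smaller is the first.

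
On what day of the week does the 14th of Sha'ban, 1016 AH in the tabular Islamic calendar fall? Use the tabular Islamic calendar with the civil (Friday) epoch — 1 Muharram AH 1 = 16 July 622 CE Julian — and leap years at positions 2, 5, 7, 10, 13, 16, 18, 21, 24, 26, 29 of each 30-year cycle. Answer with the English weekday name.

In the Gregorian calendar this is 4 December 1607 (JDN 2308342).
2308342 ≡ 1 (mod 7); counting from Monday = 0 gives Tuesday.

Tuesday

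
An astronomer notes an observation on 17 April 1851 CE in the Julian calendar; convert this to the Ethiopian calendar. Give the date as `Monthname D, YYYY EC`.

Both dates share Julian Day Number 2397242; in the Ethiopian calendar that is 22 Miyazya 1843 EC.

Miyazya 22, 1843 EC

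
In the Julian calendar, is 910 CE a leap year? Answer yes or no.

no

910 mod 4 = 2, so it is a common year in the Julian calendar.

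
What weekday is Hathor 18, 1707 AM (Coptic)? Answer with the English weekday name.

Tuesday

Equivalently 27 November 1990 Gregorian, JDN 2448223.
Since JDN mod 7 = 1 (0 = Monday), the day is Tuesday.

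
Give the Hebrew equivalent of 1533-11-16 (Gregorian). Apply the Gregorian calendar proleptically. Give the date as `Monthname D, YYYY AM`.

Cheshvan 18, 5294 AM

Julian Day Number of the source date = 2281296.
Converting JDN 2281296 to the Hebrew calendar gives 18 Cheshvan 5294 AM.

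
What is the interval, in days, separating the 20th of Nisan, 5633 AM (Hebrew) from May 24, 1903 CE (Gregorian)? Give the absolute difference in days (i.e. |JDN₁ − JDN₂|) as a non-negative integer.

JDN of the first date = 2405266.
JDN of the second date = 2416259.
|2416259 − 2405266| = 10993.

10993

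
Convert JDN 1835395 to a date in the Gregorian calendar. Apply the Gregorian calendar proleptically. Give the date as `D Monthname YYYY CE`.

15 January 313 CE

Counting from JDN 2299161 = 15 Oct 1582 gives an offset of -463766 days.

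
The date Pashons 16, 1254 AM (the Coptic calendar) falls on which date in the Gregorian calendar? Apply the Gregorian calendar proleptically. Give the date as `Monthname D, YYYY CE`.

Both dates share Julian Day Number 2282943; in the Gregorian calendar that is 21 May 1538 CE.

May 21, 1538 CE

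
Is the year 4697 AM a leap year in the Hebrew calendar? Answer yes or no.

Hebrew year 4697 is year 4 of its 19-year Metonic cycle; leap years are at positions 3, 6, 8, 11, 14, 17, 19, so it is a common year (12 months).

no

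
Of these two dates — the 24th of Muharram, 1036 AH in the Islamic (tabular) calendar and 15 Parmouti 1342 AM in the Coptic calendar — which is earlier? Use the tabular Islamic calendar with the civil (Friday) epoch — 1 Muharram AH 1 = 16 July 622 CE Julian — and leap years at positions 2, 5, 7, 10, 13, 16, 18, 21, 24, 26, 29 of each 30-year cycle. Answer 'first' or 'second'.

First date → JDN 2315232; second date → JDN 2315054.
JDN 2315054 < JDN 2315232, so the second date is earlier.

second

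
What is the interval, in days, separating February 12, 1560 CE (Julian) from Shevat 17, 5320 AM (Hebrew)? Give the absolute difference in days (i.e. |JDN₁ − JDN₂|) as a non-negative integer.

First date → JDN 2290890; second date → JDN 2290862.
The interval is |2290890 − 2290862| = 28 days.

28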